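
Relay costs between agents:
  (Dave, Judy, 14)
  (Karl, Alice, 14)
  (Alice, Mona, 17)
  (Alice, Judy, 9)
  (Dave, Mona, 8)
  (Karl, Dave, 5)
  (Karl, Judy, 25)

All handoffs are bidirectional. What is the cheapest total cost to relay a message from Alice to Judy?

Routes from Alice to Judy:
Alice → Mona → Dave → Karl → Judy: 17 + 8 + 5 + 25 = 55
Alice → Karl → Dave → Judy: 14 + 5 + 14 = 33
Alice → Mona → Dave → Judy: 17 + 8 + 14 = 39
Alice → Karl → Judy: 14 + 25 = 39
Alice → Judy: 9
Shortest: 9.

9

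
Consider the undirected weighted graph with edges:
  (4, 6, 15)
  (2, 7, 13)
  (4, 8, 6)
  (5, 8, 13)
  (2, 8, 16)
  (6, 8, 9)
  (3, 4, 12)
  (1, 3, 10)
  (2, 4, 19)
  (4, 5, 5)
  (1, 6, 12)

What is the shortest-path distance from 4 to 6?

Some routes from 4 to 6:
4 - 6: 15
4 - 5 - 8 - 6: 5 + 13 + 9 = 27
4 - 3 - 1 - 6: 12 + 10 + 12 = 34
4 - 8 - 6: 6 + 9 = 15
The minimum is 15.

15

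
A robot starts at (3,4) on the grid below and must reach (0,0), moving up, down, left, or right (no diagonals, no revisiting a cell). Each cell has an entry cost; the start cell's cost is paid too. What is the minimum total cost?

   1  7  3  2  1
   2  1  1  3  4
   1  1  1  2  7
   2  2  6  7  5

20

Path [3,4] → [2,4] → [2,3] → [2,2] → [1,2] → [1,1] → [1,0] → [0,0]: 5 + 7 + 2 + 1 + 1 + 1 + 2 + 1 = 20.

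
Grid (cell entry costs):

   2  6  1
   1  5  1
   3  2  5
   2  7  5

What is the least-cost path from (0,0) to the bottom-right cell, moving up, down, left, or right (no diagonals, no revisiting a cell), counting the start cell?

Best path: [0,0] [1,0] [2,0] [2,1] [2,2] [3,2]
Cost: 2 + 1 + 3 + 2 + 5 + 5 = 18

18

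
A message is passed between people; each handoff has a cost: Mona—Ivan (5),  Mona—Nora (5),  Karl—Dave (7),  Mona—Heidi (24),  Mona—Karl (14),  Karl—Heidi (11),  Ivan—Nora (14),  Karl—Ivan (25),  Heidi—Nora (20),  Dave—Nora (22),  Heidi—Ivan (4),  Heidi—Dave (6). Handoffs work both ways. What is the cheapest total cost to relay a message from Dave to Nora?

20

Comparing a few candidate routes:
Dave-Heidi-Ivan-Mona-Nora: 6 + 4 + 5 + 5 = 20
Dave-Heidi-Ivan-Nora: 6 + 4 + 14 = 24
Dave-Nora: 22
Shortest: 20.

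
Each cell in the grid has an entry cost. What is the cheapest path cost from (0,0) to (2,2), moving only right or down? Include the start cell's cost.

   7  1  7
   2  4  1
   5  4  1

Cheapest: (0,0) -> (0,1) -> (1,1) -> (1,2) -> (2,2)
  7 + 1 + 4 + 1 + 1 = 14
For comparison, the top-then-right route costs 17.

14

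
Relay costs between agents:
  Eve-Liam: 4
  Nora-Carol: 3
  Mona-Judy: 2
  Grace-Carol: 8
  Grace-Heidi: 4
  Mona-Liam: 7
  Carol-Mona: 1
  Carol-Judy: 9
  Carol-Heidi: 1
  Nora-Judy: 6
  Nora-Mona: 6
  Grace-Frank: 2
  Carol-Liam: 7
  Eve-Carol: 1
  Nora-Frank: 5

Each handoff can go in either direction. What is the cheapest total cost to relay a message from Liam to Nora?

8

Checking several routes:
Liam - Mona - Carol - Nora: 7 + 1 + 3 = 11
Liam - Eve - Carol - Nora: 4 + 1 + 3 = 8
Liam - Carol - Nora: 7 + 3 = 10
Liam - Mona - Nora: 7 + 6 = 13
Liam - Eve - Carol - Mona - Judy - Nora: 4 + 1 + 1 + 2 + 6 = 14
Liam - Eve - Carol - Mona - Nora: 4 + 1 + 1 + 6 = 12
Shortest: 8.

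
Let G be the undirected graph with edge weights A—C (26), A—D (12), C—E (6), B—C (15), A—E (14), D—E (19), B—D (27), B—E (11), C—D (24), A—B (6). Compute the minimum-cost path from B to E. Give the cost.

A few of the B→E routes:
B - C - E: 15 + 6 = 21
B - A - C - E: 6 + 26 + 6 = 38
B - A - E: 6 + 14 = 20
B - E: 11
B - A - D - E: 6 + 12 + 19 = 37
Best route has total 11.

11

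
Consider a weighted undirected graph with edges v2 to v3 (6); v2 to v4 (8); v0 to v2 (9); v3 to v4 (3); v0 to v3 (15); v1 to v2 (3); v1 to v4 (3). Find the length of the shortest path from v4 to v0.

Checking several routes:
v4 -> v3 -> v2 -> v0: 3 + 6 + 9 = 18
v4 -> v1 -> v2 -> v0: 3 + 3 + 9 = 15
v4 -> v2 -> v0: 8 + 9 = 17
Shortest: 15.

15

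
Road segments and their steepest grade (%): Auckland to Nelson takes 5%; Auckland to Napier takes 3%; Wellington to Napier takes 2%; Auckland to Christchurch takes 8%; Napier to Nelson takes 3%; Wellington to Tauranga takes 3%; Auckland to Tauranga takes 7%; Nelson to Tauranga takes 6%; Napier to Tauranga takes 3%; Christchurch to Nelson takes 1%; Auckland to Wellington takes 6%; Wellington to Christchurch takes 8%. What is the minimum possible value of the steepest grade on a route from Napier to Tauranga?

3

A few of the Napier→Tauranga routes:
Napier -> Wellington -> Tauranga: max(2, 3) = 3
Napier -> Wellington -> Auckland -> Nelson -> Tauranga: max(2, 6, 5, 6) = 6
Napier -> Tauranga: max(3) = 3
The minimum achievable maximum is 3%.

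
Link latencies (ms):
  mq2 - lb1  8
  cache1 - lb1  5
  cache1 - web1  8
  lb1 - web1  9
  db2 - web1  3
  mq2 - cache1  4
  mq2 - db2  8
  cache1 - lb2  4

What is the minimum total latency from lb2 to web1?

Checking several routes:
lb2→cache1→web1: 4 + 8 = 12
lb2→cache1→mq2→db2→web1: 4 + 4 + 8 + 3 = 19
lb2→cache1→mq2→lb1→web1: 4 + 4 + 8 + 9 = 25
lb2→cache1→lb1→web1: 4 + 5 + 9 = 18
Best route has total 12 ms.

12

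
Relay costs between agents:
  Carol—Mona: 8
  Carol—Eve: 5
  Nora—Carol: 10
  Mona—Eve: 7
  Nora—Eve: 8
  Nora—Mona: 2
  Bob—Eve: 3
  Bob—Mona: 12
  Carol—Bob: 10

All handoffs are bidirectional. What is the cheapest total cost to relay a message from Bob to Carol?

Comparing a few candidate routes:
Bob-Eve-Carol: 3 + 5 = 8
Bob-Eve-Mona-Carol: 3 + 7 + 8 = 18
Bob-Carol: 10
Bob-Mona-Carol: 12 + 8 = 20
Shortest: 8.

8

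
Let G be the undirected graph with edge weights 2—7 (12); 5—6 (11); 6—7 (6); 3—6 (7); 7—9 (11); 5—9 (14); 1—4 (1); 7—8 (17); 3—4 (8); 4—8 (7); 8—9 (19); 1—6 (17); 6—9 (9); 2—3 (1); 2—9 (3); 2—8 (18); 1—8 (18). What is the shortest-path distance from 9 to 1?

Some routes from 9 to 1:
9 -> 8 -> 4 -> 1: 19 + 7 + 1 = 27
9 -> 6 -> 3 -> 4 -> 1: 9 + 7 + 8 + 1 = 25
9 -> 6 -> 1: 9 + 17 = 26
9 -> 2 -> 3 -> 4 -> 1: 3 + 1 + 8 + 1 = 13
9 -> 2 -> 3 -> 6 -> 1: 3 + 1 + 7 + 17 = 28
9 -> 2 -> 8 -> 4 -> 1: 3 + 18 + 7 + 1 = 29
Best route has total 13.

13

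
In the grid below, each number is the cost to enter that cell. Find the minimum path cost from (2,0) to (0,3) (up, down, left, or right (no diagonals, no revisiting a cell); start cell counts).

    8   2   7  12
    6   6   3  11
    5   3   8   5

35

Cheapest: (2,0) → (2,1) → (1,1) → (0,1) → (0,2) → (0,3)
  5 + 3 + 6 + 2 + 7 + 12 = 35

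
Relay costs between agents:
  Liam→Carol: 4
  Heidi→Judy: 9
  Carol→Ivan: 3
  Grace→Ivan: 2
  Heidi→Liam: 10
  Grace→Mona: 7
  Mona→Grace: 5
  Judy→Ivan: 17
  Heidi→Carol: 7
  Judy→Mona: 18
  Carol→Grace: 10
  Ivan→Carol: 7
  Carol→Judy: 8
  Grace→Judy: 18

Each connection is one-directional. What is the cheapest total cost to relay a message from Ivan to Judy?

Candidate routes:
Ivan → Carol → Judy: 7 + 8 = 15
Ivan → Carol → Grace → Judy: 7 + 10 + 18 = 35
Best route has total 15.

15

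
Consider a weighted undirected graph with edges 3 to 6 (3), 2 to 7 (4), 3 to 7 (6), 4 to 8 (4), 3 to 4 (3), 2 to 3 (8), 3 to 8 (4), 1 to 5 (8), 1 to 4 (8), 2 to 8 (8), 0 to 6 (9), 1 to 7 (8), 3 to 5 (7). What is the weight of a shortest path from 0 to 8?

16

Checking several routes:
0 → 6 → 3 → 7 → 2 → 8: 9 + 3 + 6 + 4 + 8 = 30
0 → 6 → 3 → 8: 9 + 3 + 4 = 16
0 → 6 → 3 → 4 → 8: 9 + 3 + 3 + 4 = 19
0 → 6 → 3 → 2 → 8: 9 + 3 + 8 + 8 = 28
The minimum is 16.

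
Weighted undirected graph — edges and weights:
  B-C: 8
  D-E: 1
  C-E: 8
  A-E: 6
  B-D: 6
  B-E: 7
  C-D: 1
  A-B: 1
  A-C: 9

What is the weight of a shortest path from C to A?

A few of the C→A routes:
C -> B -> A: 8 + 1 = 9
C -> D -> E -> A: 1 + 1 + 6 = 8
C -> D -> B -> A: 1 + 6 + 1 = 8
Shortest: 8.

8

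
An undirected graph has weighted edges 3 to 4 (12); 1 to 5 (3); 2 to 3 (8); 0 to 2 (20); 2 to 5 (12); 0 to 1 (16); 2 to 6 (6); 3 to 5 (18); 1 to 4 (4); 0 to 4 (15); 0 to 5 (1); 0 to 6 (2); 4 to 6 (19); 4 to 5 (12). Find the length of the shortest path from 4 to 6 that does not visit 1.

15

A few of the 4→6 routes:
4-5-0-6: 12 + 1 + 2 = 15
4-5-2-6: 12 + 12 + 6 = 30
4-6: 19
4-3-2-6: 12 + 8 + 6 = 26
4-0-6: 15 + 2 = 17
Best route has total 15.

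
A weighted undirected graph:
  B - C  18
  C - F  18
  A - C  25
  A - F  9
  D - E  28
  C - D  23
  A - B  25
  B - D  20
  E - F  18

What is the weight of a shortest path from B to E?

48

A few of the B→E routes:
B-A-F-E: 25 + 9 + 18 = 52
B-C-F-E: 18 + 18 + 18 = 54
B-C-D-E: 18 + 23 + 28 = 69
B-C-A-F-E: 18 + 25 + 9 + 18 = 70
B-D-C-F-E: 20 + 23 + 18 + 18 = 79
B-D-E: 20 + 28 = 48
Best route has total 48.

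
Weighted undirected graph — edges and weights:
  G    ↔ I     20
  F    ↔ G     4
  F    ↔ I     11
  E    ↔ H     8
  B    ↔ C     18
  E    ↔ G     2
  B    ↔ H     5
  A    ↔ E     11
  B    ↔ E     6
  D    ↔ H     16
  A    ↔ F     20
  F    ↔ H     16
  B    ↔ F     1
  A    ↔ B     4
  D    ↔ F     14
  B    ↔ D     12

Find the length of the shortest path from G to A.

Comparing a few candidate routes:
G -> E -> H -> B -> A: 2 + 8 + 5 + 4 = 19
G -> E -> B -> A: 2 + 6 + 4 = 12
G -> F -> B -> E -> A: 4 + 1 + 6 + 11 = 22
G -> F -> B -> A: 4 + 1 + 4 = 9
G -> E -> A: 2 + 11 = 13
The minimum is 9.

9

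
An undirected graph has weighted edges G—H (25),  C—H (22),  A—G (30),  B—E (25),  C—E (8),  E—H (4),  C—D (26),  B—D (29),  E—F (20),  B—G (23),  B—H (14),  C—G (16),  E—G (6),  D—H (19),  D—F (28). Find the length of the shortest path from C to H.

12

Checking several routes:
C-E-H: 8 + 4 = 12
C-H: 22
C-G-E-H: 16 + 6 + 4 = 26
The minimum is 12.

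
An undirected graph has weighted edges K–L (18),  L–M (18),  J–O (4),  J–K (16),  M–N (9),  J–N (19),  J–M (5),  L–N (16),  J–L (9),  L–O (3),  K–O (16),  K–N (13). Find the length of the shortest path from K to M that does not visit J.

Routes from K to M avoiding J:
K - O - L - N - M: 16 + 3 + 16 + 9 = 44
K - L - N - M: 18 + 16 + 9 = 43
K - N - M: 13 + 9 = 22
K - O - L - M: 16 + 3 + 18 = 37
K - L - M: 18 + 18 = 36
K - N - L - M: 13 + 16 + 18 = 47
Shortest: 22.

22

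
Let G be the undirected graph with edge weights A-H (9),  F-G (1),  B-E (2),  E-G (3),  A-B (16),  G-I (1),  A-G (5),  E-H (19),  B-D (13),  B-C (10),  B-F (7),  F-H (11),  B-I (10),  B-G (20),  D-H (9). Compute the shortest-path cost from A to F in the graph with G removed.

Some routes from A to F avoiding G:
A -> H -> F: 9 + 11 = 20
A -> B -> F: 16 + 7 = 23
A -> H -> D -> B -> F: 9 + 9 + 13 + 7 = 38
A -> H -> E -> B -> F: 9 + 19 + 2 + 7 = 37
Best route has total 20.

20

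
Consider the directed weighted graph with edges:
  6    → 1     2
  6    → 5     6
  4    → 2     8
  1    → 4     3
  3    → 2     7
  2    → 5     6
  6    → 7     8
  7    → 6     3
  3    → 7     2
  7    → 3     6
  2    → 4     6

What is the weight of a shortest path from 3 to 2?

Candidate routes:
3→2: 7
3→7→6→1→4→2: 2 + 3 + 2 + 3 + 8 = 18
The minimum is 7.

7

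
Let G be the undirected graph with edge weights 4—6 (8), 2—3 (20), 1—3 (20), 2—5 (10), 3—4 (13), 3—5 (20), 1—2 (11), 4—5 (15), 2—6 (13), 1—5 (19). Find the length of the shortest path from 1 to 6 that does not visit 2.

41

Comparing a few candidate routes:
1 → 5 → 3 → 4 → 6: 19 + 20 + 13 + 8 = 60
1 → 5 → 4 → 6: 19 + 15 + 8 = 42
1 → 3 → 4 → 6: 20 + 13 + 8 = 41
Best route has total 41.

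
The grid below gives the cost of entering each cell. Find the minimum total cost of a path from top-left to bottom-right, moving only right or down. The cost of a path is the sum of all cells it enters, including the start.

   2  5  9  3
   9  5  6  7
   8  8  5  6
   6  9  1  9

Take (0,0) (0,1) (1,1) (1,2) (2,2) (3,2) (3,3) for a total of 2 + 5 + 5 + 6 + 5 + 1 + 9 = 33.

33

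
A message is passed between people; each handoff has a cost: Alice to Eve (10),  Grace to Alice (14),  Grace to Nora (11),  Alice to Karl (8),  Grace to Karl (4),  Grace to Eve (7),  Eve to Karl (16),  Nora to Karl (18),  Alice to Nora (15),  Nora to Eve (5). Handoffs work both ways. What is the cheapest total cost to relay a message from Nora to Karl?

15

A few of the Nora→Karl routes:
Nora - Eve - Alice - Karl: 5 + 10 + 8 = 23
Nora - Alice - Karl: 15 + 8 = 23
Nora - Grace - Karl: 11 + 4 = 15
Nora - Eve - Grace - Karl: 5 + 7 + 4 = 16
Nora - Eve - Karl: 5 + 16 = 21
Nora - Karl: 18
Shortest: 15.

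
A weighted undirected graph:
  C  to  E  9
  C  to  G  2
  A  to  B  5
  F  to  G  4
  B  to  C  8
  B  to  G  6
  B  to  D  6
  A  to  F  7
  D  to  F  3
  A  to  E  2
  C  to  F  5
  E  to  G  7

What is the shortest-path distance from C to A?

A few of the C→A routes:
C→G→B→A: 2 + 6 + 5 = 13
C→F→A: 5 + 7 = 12
C→E→A: 9 + 2 = 11
C→B→A: 8 + 5 = 13
C→G→E→A: 2 + 7 + 2 = 11
Shortest: 11.

11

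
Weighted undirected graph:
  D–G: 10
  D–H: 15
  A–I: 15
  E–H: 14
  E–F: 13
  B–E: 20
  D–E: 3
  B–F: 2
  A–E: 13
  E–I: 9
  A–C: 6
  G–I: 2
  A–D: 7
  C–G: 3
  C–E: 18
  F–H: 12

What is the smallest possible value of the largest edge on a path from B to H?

Checking several routes:
B-F-E-I-G-D-H: max(2, 13, 9, 2, 10, 15) = 15
B-F-H: max(2, 12) = 12
B-F-E-H: max(2, 13, 14) = 14
The minimum achievable maximum is 12.

12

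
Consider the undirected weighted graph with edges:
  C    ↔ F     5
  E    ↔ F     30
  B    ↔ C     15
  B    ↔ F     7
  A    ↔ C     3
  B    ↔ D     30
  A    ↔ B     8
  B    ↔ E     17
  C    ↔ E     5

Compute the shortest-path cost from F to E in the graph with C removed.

Paths from F to E avoiding C:
F - E: 30
F - B - E: 7 + 17 = 24
Best route has total 24.

24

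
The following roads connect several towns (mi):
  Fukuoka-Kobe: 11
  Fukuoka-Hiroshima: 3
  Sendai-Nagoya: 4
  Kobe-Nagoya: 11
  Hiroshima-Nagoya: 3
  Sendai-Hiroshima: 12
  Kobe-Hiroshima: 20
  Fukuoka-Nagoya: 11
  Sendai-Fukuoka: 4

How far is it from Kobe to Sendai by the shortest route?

15

Some routes from Kobe to Sendai:
Kobe→Nagoya→Sendai: 11 + 4 = 15
Kobe→Nagoya→Hiroshima→Fukuoka→Sendai: 11 + 3 + 3 + 4 = 21
Kobe→Fukuoka→Sendai: 11 + 4 = 15
Shortest: 15 mi.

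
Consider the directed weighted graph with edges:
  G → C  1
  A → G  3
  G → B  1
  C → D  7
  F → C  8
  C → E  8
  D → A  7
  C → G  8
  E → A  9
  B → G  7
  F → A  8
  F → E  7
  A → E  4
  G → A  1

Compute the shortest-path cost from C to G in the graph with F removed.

Candidate routes:
C → D → A → G: 7 + 7 + 3 = 17
C → G: 8
C → E → A → G: 8 + 9 + 3 = 20
Best route has total 8.

8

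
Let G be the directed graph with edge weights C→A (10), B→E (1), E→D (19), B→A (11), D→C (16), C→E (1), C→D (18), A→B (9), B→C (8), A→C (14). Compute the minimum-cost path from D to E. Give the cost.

Candidate routes:
D→C→E: 16 + 1 = 17
D→C→A→B→E: 16 + 10 + 9 + 1 = 36
Shortest: 17.

17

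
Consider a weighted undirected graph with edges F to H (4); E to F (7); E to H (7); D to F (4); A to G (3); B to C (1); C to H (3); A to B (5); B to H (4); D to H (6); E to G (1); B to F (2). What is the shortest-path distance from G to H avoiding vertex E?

12

A few of the G→H routes:
G - A - B - F - H: 3 + 5 + 2 + 4 = 14
G - A - B - C - H: 3 + 5 + 1 + 3 = 12
G - A - B - H: 3 + 5 + 4 = 12
Best route has total 12.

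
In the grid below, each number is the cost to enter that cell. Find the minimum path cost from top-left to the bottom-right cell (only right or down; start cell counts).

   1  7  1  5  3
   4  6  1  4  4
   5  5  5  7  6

Take (0,0) -> (0,1) -> (0,2) -> (1,2) -> (1,3) -> (1,4) -> (2,4) for a total of 1 + 7 + 1 + 1 + 4 + 4 + 6 = 24.
(Top row then right column would cost 27.)

24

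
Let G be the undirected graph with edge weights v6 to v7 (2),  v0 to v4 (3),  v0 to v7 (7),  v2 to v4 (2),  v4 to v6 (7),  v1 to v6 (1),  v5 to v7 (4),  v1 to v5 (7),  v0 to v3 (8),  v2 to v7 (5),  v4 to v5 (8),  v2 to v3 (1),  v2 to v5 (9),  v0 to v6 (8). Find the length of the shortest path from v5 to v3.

Comparing a few candidate routes:
v5 → v2 → v3: 9 + 1 = 10
v5 → v4 → v2 → v3: 8 + 2 + 1 = 11
v5 → v7 → v2 → v3: 4 + 5 + 1 = 10
v5 → v1 → v6 → v7 → v2 → v3: 7 + 1 + 2 + 5 + 1 = 16
Shortest: 10.

10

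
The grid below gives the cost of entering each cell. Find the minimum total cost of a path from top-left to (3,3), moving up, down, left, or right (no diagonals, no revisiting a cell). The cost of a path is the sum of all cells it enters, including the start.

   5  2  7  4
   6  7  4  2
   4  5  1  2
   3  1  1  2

One optimal route is r0c0 -> r0c1 -> r0c2 -> r1c2 -> r2c2 -> r3c2 -> r3c3.
Its cost is 5 + 2 + 7 + 4 + 1 + 1 + 2 = 22.

22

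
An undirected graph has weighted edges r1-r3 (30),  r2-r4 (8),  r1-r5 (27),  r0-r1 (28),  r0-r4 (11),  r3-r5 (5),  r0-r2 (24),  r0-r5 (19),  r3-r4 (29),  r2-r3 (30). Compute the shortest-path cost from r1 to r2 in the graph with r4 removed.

Routes from r1 to r2 avoiding r4:
r1 - r5 - r3 - r2: 27 + 5 + 30 = 62
r1 - r3 - r5 - r0 - r2: 30 + 5 + 19 + 24 = 78
r1 - r5 - r0 - r2: 27 + 19 + 24 = 70
r1 - r0 - r5 - r3 - r2: 28 + 19 + 5 + 30 = 82
r1 - r3 - r2: 30 + 30 = 60
r1 - r0 - r2: 28 + 24 = 52
The minimum is 52.

52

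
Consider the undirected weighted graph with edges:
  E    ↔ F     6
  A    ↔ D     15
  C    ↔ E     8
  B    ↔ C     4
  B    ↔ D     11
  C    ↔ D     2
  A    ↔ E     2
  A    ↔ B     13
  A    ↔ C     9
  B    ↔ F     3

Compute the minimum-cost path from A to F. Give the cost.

Checking several routes:
A - B - F: 13 + 3 = 16
A - E - C - B - F: 2 + 8 + 4 + 3 = 17
A - E - F: 2 + 6 = 8
A - C - B - F: 9 + 4 + 3 = 16
The minimum is 8.

8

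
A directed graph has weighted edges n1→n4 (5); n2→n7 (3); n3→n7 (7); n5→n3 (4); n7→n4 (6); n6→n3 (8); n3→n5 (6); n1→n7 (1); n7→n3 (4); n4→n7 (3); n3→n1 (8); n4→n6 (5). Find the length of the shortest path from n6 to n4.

Paths from n6 to n4:
n6→n3→n1→n4: 8 + 8 + 5 = 21
n6→n3→n1→n7→n4: 8 + 8 + 1 + 6 = 23
n6→n3→n7→n4: 8 + 7 + 6 = 21
Shortest: 21.

21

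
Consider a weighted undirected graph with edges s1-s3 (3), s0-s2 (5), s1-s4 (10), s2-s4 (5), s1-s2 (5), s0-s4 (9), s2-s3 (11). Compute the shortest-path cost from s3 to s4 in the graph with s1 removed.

Candidate routes:
s3→s2→s4: 11 + 5 = 16
s3→s2→s0→s4: 11 + 5 + 9 = 25
Shortest: 16.

16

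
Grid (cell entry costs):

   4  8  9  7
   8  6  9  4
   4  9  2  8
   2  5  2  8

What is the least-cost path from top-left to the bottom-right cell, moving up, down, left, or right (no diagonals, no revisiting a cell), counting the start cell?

Path [0,0] [1,0] [2,0] [3,0] [3,1] [3,2] [3,3]: 4 + 8 + 4 + 2 + 5 + 2 + 8 = 33.

33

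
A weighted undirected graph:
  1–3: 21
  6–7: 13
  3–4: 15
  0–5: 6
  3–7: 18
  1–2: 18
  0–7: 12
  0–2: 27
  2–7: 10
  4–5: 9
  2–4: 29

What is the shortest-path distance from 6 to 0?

Checking several routes:
6-7-2-4-5-0: 13 + 10 + 29 + 9 + 6 = 67
6-7-2-1-3-4-5-0: 13 + 10 + 18 + 21 + 15 + 9 + 6 = 92
6-7-0: 13 + 12 = 25
6-7-3-1-2-0: 13 + 18 + 21 + 18 + 27 = 97
6-7-2-0: 13 + 10 + 27 = 50
6-7-3-4-5-0: 13 + 18 + 15 + 9 + 6 = 61
Shortest: 25.

25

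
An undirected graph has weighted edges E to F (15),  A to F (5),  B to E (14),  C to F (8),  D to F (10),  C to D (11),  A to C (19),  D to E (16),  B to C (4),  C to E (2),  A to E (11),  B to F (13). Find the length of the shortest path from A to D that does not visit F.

24

Some routes from A to D avoiding F:
A → C → D: 19 + 11 = 30
A → E → D: 11 + 16 = 27
A → C → E → D: 19 + 2 + 16 = 37
A → E → C → D: 11 + 2 + 11 = 24
The minimum is 24.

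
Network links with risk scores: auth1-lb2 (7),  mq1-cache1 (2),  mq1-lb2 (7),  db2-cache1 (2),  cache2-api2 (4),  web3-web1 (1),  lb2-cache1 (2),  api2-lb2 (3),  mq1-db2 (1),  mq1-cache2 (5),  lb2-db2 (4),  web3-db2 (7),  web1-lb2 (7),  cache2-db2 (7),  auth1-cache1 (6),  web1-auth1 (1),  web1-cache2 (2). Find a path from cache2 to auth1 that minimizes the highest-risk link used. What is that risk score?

A few of the cache2→auth1 routes:
cache2 - api2 - lb2 - cache1 - auth1: max(4, 3, 2, 6) = 6
cache2 - web1 - auth1: max(2, 1) = 2
cache2 - mq1 - db2 - lb2 - cache1 - auth1: max(5, 1, 4, 2, 6) = 6
cache2 - mq1 - db2 - cache1 - auth1: max(5, 1, 2, 6) = 6
cache2 - api2 - lb2 - db2 - cache1 - auth1: max(4, 3, 4, 2, 6) = 6
cache2 - api2 - lb2 - db2 - mq1 - cache1 - auth1: max(4, 3, 4, 1, 2, 6) = 6
The minimum achievable maximum is 2.

2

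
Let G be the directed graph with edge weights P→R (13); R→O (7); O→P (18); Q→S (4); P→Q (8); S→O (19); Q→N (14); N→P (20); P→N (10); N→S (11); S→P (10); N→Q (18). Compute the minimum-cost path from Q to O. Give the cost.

Paths from Q to O:
Q→N→P→R→O: 14 + 20 + 13 + 7 = 54
Q→N→S→O: 14 + 11 + 19 = 44
Q→S→P→R→O: 4 + 10 + 13 + 7 = 34
Q→S→O: 4 + 19 = 23
Q→N→S→P→R→O: 14 + 11 + 10 + 13 + 7 = 55
The minimum is 23.

23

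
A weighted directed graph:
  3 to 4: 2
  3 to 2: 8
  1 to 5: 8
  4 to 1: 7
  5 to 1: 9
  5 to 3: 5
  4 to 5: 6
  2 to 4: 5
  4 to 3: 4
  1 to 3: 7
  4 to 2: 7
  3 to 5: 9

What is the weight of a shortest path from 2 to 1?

Candidate routes:
2 - 4 - 5 - 1: 5 + 6 + 9 = 20
2 - 4 - 1: 5 + 7 = 12
2 - 4 - 3 - 5 - 1: 5 + 4 + 9 + 9 = 27
The minimum is 12.

12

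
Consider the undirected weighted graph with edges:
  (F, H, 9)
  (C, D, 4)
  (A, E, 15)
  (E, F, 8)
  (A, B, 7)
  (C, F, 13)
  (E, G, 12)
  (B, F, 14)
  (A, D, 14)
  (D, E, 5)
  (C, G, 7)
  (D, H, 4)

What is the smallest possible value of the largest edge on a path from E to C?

5

Checking several routes:
E → G → C: max(12, 7) = 12
E → F → B → A → D → C: max(8, 14, 7, 14, 4) = 14
E → D → H → F → C: max(5, 4, 9, 13) = 13
E → F → C: max(8, 13) = 13
E → D → C: max(5, 4) = 5
E → F → H → D → C: max(8, 9, 4, 4) = 9
Smallest bottleneck: 5.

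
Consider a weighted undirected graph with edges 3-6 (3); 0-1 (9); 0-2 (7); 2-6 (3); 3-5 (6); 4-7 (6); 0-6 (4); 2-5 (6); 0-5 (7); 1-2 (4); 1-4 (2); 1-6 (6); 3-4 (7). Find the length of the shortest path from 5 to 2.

Checking several routes:
5→2: 6
5→0→2: 7 + 7 = 14
5→3→6→2: 6 + 3 + 3 = 12
The minimum is 6.

6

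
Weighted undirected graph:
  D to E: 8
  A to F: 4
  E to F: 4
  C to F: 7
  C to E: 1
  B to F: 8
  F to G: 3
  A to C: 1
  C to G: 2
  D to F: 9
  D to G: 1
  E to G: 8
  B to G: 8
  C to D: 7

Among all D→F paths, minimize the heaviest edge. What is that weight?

3

Some routes from D to F:
D -> G -> F: max(1, 3) = 3
D -> G -> C -> F: max(1, 2, 7) = 7
D -> G -> C -> A -> F: max(1, 2, 1, 4) = 4
D -> G -> C -> E -> F: max(1, 2, 1, 4) = 4
D -> C -> G -> F: max(7, 2, 3) = 7
The minimum achievable maximum is 3.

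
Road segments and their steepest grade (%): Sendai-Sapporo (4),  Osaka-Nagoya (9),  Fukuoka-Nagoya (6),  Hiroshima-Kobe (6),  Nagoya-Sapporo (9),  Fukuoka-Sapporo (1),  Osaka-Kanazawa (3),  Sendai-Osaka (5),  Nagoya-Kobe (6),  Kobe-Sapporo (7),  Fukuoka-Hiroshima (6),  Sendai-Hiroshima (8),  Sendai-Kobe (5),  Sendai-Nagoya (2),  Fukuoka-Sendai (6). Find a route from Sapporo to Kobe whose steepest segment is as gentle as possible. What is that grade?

5

A few of the Sapporo→Kobe routes:
Sapporo - Sendai - Kobe: max(4, 5) = 5
Sapporo - Sendai - Nagoya - Kobe: max(4, 2, 6) = 6
Sapporo - Sendai - Nagoya - Fukuoka - Hiroshima - Kobe: max(4, 2, 6, 6, 6) = 6
Best route has worst link 5%.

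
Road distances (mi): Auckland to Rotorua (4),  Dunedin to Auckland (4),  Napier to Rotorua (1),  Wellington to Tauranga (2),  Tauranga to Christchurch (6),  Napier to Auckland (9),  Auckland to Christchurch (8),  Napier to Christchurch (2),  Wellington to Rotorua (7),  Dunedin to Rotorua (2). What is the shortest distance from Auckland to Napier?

A few of the Auckland→Napier routes:
Auckland-Christchurch-Napier: 8 + 2 = 10
Auckland-Rotorua-Napier: 4 + 1 = 5
Auckland-Dunedin-Rotorua-Napier: 4 + 2 + 1 = 7
Auckland-Napier: 9
Auckland-Rotorua-Wellington-Tauranga-Christchurch-Napier: 4 + 7 + 2 + 6 + 2 = 21
Auckland-Dunedin-Rotorua-Wellington-Tauranga-Christchurch-Napier: 4 + 2 + 7 + 2 + 6 + 2 = 23
Best route has total 5 mi.

5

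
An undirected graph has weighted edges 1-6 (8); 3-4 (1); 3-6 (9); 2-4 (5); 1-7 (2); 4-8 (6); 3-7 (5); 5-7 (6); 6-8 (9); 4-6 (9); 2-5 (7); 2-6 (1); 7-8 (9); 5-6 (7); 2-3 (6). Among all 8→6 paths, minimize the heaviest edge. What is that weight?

6

A few of the 8→6 routes:
8 -> 4 -> 2 -> 5 -> 6: max(6, 5, 7, 7) = 7
8 -> 4 -> 3 -> 2 -> 6: max(6, 1, 6, 1) = 6
8 -> 4 -> 2 -> 6: max(6, 5, 1) = 6
The minimum achievable maximum is 6.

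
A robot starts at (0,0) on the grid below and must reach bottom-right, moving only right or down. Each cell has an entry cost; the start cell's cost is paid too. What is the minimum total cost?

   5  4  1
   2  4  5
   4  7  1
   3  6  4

Best path: [0,0]→[0,1]→[0,2]→[1,2]→[2,2]→[3,2]
Cost: 5 + 4 + 1 + 5 + 1 + 4 = 20

20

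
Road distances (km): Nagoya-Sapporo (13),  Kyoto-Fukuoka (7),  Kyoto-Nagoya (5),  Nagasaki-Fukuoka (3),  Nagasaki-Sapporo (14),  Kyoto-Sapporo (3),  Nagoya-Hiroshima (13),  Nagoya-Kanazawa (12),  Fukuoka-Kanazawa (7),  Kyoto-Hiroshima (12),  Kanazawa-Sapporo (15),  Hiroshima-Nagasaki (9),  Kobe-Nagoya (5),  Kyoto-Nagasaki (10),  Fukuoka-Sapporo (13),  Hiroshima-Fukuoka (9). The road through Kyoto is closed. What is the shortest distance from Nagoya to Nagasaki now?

22

Some routes from Nagoya to Nagasaki avoiding Kyoto:
Nagoya -> Kanazawa -> Fukuoka -> Nagasaki: 12 + 7 + 3 = 22
Nagoya -> Hiroshima -> Nagasaki: 13 + 9 = 22
Nagoya -> Kanazawa -> Fukuoka -> Hiroshima -> Nagasaki: 12 + 7 + 9 + 9 = 37
Nagoya -> Hiroshima -> Fukuoka -> Nagasaki: 13 + 9 + 3 = 25
Nagoya -> Sapporo -> Fukuoka -> Nagasaki: 13 + 13 + 3 = 29
Nagoya -> Sapporo -> Nagasaki: 13 + 14 = 27
Best route has total 22 km.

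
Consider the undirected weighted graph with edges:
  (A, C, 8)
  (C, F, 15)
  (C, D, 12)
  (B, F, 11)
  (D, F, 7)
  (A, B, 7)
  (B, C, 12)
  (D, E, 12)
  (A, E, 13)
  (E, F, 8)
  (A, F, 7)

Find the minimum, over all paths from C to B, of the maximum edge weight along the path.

8

Checking several routes:
C -> D -> F -> A -> B: max(12, 7, 7, 7) = 12
C -> D -> E -> F -> A -> B: max(12, 12, 8, 7, 7) = 12
C -> A -> B: max(8, 7) = 8
C -> A -> F -> B: max(8, 7, 11) = 11
C -> B: max(12) = 12
C -> D -> E -> F -> B: max(12, 12, 8, 11) = 12
Best route has worst link 8.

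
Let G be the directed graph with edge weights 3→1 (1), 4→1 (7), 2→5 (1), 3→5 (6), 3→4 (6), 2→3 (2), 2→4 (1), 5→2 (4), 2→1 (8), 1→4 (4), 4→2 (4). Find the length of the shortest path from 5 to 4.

5

Candidate routes:
5→2→3→1→4: 4 + 2 + 1 + 4 = 11
5→2→3→4: 4 + 2 + 6 = 12
5→2→4: 4 + 1 = 5
5→2→1→4: 4 + 8 + 4 = 16
The minimum is 5.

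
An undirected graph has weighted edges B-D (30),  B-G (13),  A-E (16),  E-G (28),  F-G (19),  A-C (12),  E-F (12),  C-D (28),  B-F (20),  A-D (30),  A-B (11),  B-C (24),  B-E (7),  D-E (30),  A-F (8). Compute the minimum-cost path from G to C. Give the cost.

36

A few of the G→C routes:
G → F → A → C: 19 + 8 + 12 = 39
G → B → C: 13 + 24 = 37
G → B → E → A → C: 13 + 7 + 16 + 12 = 48
G → B → A → C: 13 + 11 + 12 = 36
Shortest: 36.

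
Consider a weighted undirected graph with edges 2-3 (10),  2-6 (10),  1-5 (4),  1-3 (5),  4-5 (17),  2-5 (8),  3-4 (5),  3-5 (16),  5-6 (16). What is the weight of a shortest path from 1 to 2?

A few of the 1→2 routes:
1 -> 5 -> 3 -> 2: 4 + 16 + 10 = 30
1 -> 3 -> 4 -> 5 -> 2: 5 + 5 + 17 + 8 = 35
1 -> 3 -> 2: 5 + 10 = 15
1 -> 5 -> 6 -> 2: 4 + 16 + 10 = 30
1 -> 3 -> 5 -> 2: 5 + 16 + 8 = 29
1 -> 5 -> 2: 4 + 8 = 12
Best route has total 12.

12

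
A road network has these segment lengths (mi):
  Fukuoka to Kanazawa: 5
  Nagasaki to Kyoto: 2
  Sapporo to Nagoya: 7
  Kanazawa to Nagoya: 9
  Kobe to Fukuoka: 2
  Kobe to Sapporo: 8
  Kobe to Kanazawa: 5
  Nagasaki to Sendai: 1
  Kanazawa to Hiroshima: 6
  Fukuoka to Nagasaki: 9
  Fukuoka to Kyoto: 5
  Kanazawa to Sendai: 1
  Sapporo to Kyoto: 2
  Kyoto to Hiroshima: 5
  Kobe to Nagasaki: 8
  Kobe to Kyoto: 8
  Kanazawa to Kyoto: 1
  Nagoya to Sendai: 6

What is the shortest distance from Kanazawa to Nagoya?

7

A few of the Kanazawa→Nagoya routes:
Kanazawa → Sendai → Nagoya: 1 + 6 = 7
Kanazawa → Kyoto → Sapporo → Nagoya: 1 + 2 + 7 = 10
Kanazawa → Nagoya: 9
Best route has total 7 mi.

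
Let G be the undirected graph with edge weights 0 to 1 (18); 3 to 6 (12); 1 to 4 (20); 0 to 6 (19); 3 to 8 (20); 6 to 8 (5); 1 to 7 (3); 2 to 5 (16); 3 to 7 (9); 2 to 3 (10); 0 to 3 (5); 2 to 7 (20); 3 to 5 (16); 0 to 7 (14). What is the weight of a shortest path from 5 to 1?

28

A few of the 5→1 routes:
5 → 2 → 3 → 7 → 1: 16 + 10 + 9 + 3 = 38
5 → 3 → 0 → 7 → 1: 16 + 5 + 14 + 3 = 38
5 → 3 → 7 → 1: 16 + 9 + 3 = 28
5 → 2 → 7 → 1: 16 + 20 + 3 = 39
The minimum is 28.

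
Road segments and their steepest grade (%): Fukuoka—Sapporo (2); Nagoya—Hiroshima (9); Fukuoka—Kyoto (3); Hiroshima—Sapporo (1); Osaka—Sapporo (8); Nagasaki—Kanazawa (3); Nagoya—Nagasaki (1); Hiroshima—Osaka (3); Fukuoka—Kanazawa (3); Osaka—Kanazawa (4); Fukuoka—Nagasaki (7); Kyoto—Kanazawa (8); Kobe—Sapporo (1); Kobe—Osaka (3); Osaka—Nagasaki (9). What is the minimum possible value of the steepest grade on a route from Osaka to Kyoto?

Comparing a few candidate routes:
Osaka→Kanazawa→Nagasaki→Fukuoka→Kyoto: max(4, 3, 7, 3) = 7
Osaka→Kobe→Sapporo→Fukuoka→Kyoto: max(3, 1, 2, 3) = 3
Osaka→Kanazawa→Fukuoka→Kyoto: max(4, 3, 3) = 4
Osaka→Sapporo→Fukuoka→Kanazawa→Kyoto: max(8, 2, 3, 8) = 8
Osaka→Hiroshima→Sapporo→Fukuoka→Kyoto: max(3, 1, 2, 3) = 3
The minimum achievable maximum is 3%.

3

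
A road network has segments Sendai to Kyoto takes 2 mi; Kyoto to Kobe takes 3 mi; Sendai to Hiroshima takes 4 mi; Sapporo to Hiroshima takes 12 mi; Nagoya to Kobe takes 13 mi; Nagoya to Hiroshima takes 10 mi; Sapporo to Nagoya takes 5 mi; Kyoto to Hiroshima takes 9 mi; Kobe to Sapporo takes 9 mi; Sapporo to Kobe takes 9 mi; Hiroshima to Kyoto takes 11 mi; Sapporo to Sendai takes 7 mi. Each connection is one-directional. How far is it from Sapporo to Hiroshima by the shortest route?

Paths from Sapporo to Hiroshima:
Sapporo→Sendai→Kyoto→Hiroshima: 7 + 2 + 9 = 18
Sapporo→Nagoya→Hiroshima: 5 + 10 = 15
Sapporo→Hiroshima: 12
Sapporo→Sendai→Hiroshima: 7 + 4 = 11
Best route has total 11 mi.

11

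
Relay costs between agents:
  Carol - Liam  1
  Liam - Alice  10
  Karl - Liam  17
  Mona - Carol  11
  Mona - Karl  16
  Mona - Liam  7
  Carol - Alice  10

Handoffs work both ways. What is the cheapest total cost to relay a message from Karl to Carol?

Some routes from Karl to Carol:
Karl - Liam - Carol: 17 + 1 = 18
Karl - Mona - Carol: 16 + 11 = 27
Karl - Mona - Liam - Carol: 16 + 7 + 1 = 24
Shortest: 18.

18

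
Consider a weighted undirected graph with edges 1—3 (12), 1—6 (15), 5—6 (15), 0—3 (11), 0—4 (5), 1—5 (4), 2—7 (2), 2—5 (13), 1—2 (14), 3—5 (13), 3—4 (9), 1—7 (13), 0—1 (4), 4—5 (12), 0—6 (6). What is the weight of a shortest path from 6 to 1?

10

Comparing a few candidate routes:
6→1: 15
6→0→4→5→1: 6 + 5 + 12 + 4 = 27
6→5→1: 15 + 4 = 19
6→0→1: 6 + 4 = 10
The minimum is 10.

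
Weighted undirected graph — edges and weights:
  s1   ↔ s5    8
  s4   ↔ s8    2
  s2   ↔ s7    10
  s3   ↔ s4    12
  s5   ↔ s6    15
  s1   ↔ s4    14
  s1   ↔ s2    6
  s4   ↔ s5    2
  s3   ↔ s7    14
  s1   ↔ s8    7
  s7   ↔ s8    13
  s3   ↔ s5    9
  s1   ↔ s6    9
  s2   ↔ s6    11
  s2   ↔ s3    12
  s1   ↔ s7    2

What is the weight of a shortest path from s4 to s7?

11

Comparing a few candidate routes:
s4-s5-s1-s7: 2 + 8 + 2 = 12
s4-s8-s1-s7: 2 + 7 + 2 = 11
s4-s8-s7: 2 + 13 = 15
Shortest: 11.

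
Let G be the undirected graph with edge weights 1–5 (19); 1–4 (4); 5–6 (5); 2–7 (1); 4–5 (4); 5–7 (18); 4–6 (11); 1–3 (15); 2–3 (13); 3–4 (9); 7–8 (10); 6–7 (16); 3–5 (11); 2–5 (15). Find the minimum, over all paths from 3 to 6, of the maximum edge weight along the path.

Checking several routes:
3 → 4 → 6: max(9, 11) = 11
3 → 5 → 4 → 6: max(11, 4, 11) = 11
3 → 5 → 6: max(11, 5) = 11
3 → 4 → 5 → 6: max(9, 4, 5) = 9
Best route has worst link 9.

9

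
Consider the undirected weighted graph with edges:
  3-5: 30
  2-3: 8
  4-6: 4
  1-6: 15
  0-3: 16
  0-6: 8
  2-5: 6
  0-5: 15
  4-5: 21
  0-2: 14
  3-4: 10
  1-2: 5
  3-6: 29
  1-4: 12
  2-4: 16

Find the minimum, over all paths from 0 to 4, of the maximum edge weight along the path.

Checking several routes:
0 → 2 → 3 → 4: max(14, 8, 10) = 14
0 → 6 → 4: max(8, 4) = 8
0 → 2 → 1 → 4: max(14, 5, 12) = 14
Smallest bottleneck: 8.

8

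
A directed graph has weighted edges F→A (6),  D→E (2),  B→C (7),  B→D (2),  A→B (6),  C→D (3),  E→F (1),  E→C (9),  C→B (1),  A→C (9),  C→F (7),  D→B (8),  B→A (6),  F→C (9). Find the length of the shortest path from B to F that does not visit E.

14

Routes from B to F avoiding E:
B→C→F: 7 + 7 = 14
B→A→C→F: 6 + 9 + 7 = 22
Shortest: 14.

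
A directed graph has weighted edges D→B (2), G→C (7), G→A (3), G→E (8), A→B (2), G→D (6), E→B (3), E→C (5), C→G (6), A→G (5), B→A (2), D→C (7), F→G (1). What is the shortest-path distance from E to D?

16

Paths from E to D:
E-C-G-D: 5 + 6 + 6 = 17
E-B-A-G-D: 3 + 2 + 5 + 6 = 16
Shortest: 16.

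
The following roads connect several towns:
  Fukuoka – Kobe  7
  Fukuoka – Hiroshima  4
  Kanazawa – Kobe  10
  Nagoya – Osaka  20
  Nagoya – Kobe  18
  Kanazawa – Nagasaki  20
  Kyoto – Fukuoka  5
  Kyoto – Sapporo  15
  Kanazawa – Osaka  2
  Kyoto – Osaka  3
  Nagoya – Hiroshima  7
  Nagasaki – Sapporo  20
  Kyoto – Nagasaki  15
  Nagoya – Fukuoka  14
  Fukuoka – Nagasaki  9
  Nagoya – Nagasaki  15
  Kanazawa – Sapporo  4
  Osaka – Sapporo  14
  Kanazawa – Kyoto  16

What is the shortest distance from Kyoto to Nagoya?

16

A few of the Kyoto→Nagoya routes:
Kyoto -> Fukuoka -> Hiroshima -> Nagoya: 5 + 4 + 7 = 16
Kyoto -> Osaka -> Nagoya: 3 + 20 = 23
Kyoto -> Fukuoka -> Nagoya: 5 + 14 = 19
Kyoto -> Fukuoka -> Nagasaki -> Nagoya: 5 + 9 + 15 = 29
Best route has total 16.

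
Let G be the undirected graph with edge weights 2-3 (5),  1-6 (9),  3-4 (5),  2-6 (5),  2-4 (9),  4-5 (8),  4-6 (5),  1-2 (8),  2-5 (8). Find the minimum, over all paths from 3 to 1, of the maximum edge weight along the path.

Some routes from 3 to 1:
3 → 4 → 5 → 2 → 1: max(5, 8, 8, 8) = 8
3 → 2 → 5 → 4 → 6 → 1: max(5, 8, 8, 5, 9) = 9
3 → 2 → 1: max(5, 8) = 8
3 → 4 → 6 → 2 → 1: max(5, 5, 5, 8) = 8
Smallest bottleneck: 8.

8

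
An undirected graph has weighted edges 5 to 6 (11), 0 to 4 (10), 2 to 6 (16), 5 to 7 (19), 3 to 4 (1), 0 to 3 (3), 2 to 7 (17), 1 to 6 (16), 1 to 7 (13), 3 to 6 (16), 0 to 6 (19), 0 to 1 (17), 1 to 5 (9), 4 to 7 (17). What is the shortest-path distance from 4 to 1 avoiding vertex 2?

Comparing a few candidate routes:
4 - 3 - 0 - 1: 1 + 3 + 17 = 21
4 - 3 - 6 - 1: 1 + 16 + 16 = 33
4 - 7 - 1: 17 + 13 = 30
4 - 0 - 1: 10 + 17 = 27
The minimum is 21.

21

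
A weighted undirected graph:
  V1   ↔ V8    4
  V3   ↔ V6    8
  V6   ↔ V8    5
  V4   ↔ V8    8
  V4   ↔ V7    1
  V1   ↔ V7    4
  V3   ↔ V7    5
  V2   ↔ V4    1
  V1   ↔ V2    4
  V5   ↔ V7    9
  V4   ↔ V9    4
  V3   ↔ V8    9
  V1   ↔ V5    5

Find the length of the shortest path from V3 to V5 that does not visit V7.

Routes from V3 to V5 avoiding V7:
V3 → V6 → V8 → V4 → V2 → V1 → V5: 8 + 5 + 8 + 1 + 4 + 5 = 31
V3 → V8 → V4 → V2 → V1 → V5: 9 + 8 + 1 + 4 + 5 = 27
V3 → V6 → V8 → V1 → V5: 8 + 5 + 4 + 5 = 22
V3 → V8 → V1 → V5: 9 + 4 + 5 = 18
Shortest: 18.

18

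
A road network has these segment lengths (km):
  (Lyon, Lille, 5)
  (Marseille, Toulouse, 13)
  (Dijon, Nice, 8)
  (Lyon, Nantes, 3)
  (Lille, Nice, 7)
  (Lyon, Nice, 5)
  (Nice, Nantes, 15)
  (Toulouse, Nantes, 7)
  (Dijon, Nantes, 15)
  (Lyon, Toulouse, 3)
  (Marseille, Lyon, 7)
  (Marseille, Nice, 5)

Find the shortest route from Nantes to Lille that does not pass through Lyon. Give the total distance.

Candidate routes:
Nantes - Dijon - Nice - Lille: 15 + 8 + 7 = 30
Nantes - Toulouse - Marseille - Nice - Lille: 7 + 13 + 5 + 7 = 32
Nantes - Nice - Lille: 15 + 7 = 22
Shortest: 22 km.

22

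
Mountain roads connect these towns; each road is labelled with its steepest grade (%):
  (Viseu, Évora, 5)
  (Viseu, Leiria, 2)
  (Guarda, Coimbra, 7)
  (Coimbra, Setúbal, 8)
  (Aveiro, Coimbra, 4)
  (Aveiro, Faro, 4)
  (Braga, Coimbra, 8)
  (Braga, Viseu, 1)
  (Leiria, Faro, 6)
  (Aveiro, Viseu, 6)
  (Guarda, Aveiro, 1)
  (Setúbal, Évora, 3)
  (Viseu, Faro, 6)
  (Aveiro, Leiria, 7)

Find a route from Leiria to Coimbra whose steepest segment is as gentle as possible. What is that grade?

6

Comparing a few candidate routes:
Leiria-Viseu-Faro-Aveiro-Coimbra: max(2, 6, 4, 4) = 6
Leiria-Viseu-Aveiro-Coimbra: max(2, 6, 4) = 6
Leiria-Faro-Aveiro-Coimbra: max(6, 4, 4) = 6
Leiria-Viseu-Faro-Aveiro-Guarda-Coimbra: max(2, 6, 4, 1, 7) = 7
Leiria-Faro-Viseu-Aveiro-Coimbra: max(6, 6, 6, 4) = 6
The minimum achievable maximum is 6%.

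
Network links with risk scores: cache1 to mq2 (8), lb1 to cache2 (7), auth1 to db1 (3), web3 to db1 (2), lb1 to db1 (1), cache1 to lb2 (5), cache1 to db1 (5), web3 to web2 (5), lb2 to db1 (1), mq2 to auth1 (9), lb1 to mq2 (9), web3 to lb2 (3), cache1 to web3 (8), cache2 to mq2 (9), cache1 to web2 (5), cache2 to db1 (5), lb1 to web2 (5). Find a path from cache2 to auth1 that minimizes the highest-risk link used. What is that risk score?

5

Some routes from cache2 to auth1:
cache2 -> lb1 -> web2 -> cache1 -> lb2 -> db1 -> auth1: max(7, 5, 5, 5, 1, 3) = 7
cache2 -> lb1 -> web2 -> cache1 -> lb2 -> web3 -> db1 -> auth1: max(7, 5, 5, 5, 3, 2, 3) = 7
cache2 -> db1 -> auth1: max(5, 3) = 5
cache2 -> lb1 -> web2 -> cache1 -> db1 -> auth1: max(7, 5, 5, 5, 3) = 7
cache2 -> lb1 -> web2 -> web3 -> lb2 -> cache1 -> db1 -> auth1: max(7, 5, 5, 3, 5, 5, 3) = 7
Best route has worst link 5.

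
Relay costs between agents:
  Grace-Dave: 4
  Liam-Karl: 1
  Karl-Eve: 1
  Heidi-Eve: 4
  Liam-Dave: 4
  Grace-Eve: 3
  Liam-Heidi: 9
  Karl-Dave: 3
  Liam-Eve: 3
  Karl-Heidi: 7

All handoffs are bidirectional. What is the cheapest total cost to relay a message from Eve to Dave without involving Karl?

7

Routes from Eve to Dave avoiding Karl:
Eve→Liam→Dave: 3 + 4 = 7
Eve→Grace→Dave: 3 + 4 = 7
Eve→Heidi→Liam→Dave: 4 + 9 + 4 = 17
Shortest: 7.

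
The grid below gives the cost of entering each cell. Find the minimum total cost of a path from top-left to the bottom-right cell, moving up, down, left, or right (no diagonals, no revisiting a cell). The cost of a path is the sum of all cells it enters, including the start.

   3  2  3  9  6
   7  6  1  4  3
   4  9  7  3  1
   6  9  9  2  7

24

Path r0c0→r0c1→r0c2→r1c2→r1c3→r1c4→r2c4→r3c4: 3 + 2 + 3 + 1 + 4 + 3 + 1 + 7 = 24.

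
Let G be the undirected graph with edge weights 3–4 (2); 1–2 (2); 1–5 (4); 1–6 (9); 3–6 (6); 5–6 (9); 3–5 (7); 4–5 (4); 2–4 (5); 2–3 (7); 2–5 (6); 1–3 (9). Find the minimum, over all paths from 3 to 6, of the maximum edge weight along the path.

Checking several routes:
3 → 2 → 1 → 5 → 6: max(7, 2, 4, 9) = 9
3 → 2 → 1 → 6: max(7, 2, 9) = 9
3 → 6: max(6) = 6
3 → 2 → 4 → 5 → 1 → 6: max(7, 5, 4, 4, 9) = 9
The minimum achievable maximum is 6.

6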